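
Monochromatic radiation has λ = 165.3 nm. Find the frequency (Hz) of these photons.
1.8136e+15 Hz

Using the wave equation: c = fλ

Solving for frequency:
f = c/λ = (3×10⁸ m/s) / (165.3×10⁻⁹ m)
f = 1.8136e+15 Hz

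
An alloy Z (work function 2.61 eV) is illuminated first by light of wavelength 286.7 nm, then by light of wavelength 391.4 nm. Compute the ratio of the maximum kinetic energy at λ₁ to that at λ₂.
3.0742

Using Einstein's equation: KE_max = hc/λ - φ

For λ₁ = 286.7 nm:
E₁ = hc/λ₁ = 4.3245 eV
KE₁ = E₁ - φ = 4.3245 - 2.61 = 1.7145 eV

For λ₂ = 391.4 nm:
E₂ = hc/λ₂ = 3.1677 eV
KE₂ = E₂ - φ = 3.1677 - 2.61 = 0.5577 eV

Ratio: KE₁/KE₂ = 1.7145/0.5577 = 3.0742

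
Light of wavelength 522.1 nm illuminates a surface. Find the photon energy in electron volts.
2.3747 eV

Using E = hf = hc/λ:

E = hc/λ = (6.626×10⁻³⁴ J·s)(3×10⁸ m/s) / (522.1×10⁻⁹ m)
E = 2.3747 eV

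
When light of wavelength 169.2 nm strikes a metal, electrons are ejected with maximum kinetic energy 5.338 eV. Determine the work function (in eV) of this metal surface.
1.99 eV

From Einstein's photoelectric equation: KE_max = hf - φ = hc/λ - φ

Rearranging for φ:
φ = hc/λ - KE_max

Calculate photon energy:
E_photon = hc/λ = 7.3277 eV

Therefore:
φ = 7.3277 - 5.338 = 1.99 eV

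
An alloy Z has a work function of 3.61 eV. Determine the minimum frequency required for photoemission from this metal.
8.7289e+14 Hz

The threshold frequency is when the photon energy equals the work function:
hf₀ = φ

Solving for f₀:
f₀ = φ/h = (3.61 eV × 1.602×10⁻¹⁹ J/eV) / (6.626×10⁻³⁴ J·s)
f₀ = 8.7289e+14 Hz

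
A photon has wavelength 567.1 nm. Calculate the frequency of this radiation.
5.2864e+14 Hz

Using the wave equation: c = fλ

Solving for frequency:
f = c/λ = (3×10⁸ m/s) / (567.1×10⁻⁹ m)
f = 5.2864e+14 Hz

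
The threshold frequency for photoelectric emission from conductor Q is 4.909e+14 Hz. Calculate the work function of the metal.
2.03 eV

At the threshold frequency, photon energy equals work function:
φ = hf₀

Calculating:
φ = (6.626×10⁻³⁴ J·s)(4.909e+14 Hz)
φ = 2.03 eV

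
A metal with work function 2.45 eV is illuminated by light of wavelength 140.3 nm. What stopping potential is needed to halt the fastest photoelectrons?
6.3871 V

The stopping potential V_s satisfies: eV_s = KE_max

First, find KE_max using Einstein's equation:
E_photon = hc/λ = 8.8371 eV
KE_max = E_photon - φ = 8.8371 - 2.45 = 6.3871 eV

Since eV_s = KE_max:
V_s = KE_max/e = 6.3871 V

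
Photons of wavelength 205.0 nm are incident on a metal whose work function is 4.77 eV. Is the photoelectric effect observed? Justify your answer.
Yes

For photoemission, the photon energy must exceed the work function.

Photon energy: E = hc/λ = 6.0480 eV
Work function: φ = 4.77 eV

Since E_photon (6.0480 eV) > φ (4.77 eV), photoemission WILL occur.
The threshold wavelength is λ₀ = hc/φ = 259.9 nm.
Since 205.0 nm < 259.9 nm, the light has sufficient energy.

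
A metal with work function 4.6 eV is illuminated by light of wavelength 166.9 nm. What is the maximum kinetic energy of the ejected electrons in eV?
2.8287 eV

Using Einstein's photoelectric equation: KE_max = hf - φ = hc/λ - φ

First, calculate the photon energy:
E_photon = hc/λ = (6.626×10⁻³⁴ J·s)(3×10⁸ m/s) / (166.9×10⁻⁹ m)
E_photon = 7.4287 eV

Then, the maximum kinetic energy:
KE_max = E_photon - φ = 7.4287 eV - 4.6 eV = 2.8287 eV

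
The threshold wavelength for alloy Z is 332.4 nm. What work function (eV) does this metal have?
3.73 eV

At the threshold wavelength, photon energy equals work function:
φ = hc/λ₀

Calculating:
φ = (6.626×10⁻³⁴ J·s)(3×10⁸ m/s) / (332.4×10⁻⁹ m)
φ = 3.73 eV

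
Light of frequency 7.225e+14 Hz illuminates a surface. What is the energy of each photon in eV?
2.9880 eV

Using E = hf:

E = hf = (6.626×10⁻³⁴ J·s)(7.225e+14 Hz)
E = 2.9880 eV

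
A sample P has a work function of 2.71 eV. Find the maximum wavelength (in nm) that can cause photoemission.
457.51 nm

The threshold wavelength is when the photon energy equals the work function:
hc/λ₀ = φ

Solving for λ₀:
λ₀ = hc/φ = (6.626×10⁻³⁴ J·s)(3×10⁸ m/s) / (2.71 eV × 1.602×10⁻¹⁹ J/eV)
λ₀ = 457.51 nm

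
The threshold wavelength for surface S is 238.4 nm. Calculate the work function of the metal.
5.20 eV

At the threshold wavelength, photon energy equals work function:
φ = hc/λ₀

Calculating:
φ = (6.626×10⁻³⁴ J·s)(3×10⁸ m/s) / (238.4×10⁻⁹ m)
φ = 5.20 eV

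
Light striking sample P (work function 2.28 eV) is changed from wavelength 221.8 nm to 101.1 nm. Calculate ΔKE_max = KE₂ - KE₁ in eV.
6.6736 eV

Using Einstein's equation: KE_max = hc/λ - φ

For λ₁ = 221.8 nm:
KE₁ = hc/λ₁ - φ = 5.5899 - 2.28 = 3.3099 eV

For λ₂ = 101.1 nm:
KE₂ = hc/λ₂ - φ = 12.2635 - 2.28 = 9.9835 eV

Change in KE:
ΔKE = KE₂ - KE₁ = 9.9835 - 3.3099 = 6.6736 eV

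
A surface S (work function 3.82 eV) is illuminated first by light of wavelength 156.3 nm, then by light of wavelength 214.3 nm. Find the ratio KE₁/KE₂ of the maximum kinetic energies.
2.0923

Using Einstein's equation: KE_max = hc/λ - φ

For λ₁ = 156.3 nm:
E₁ = hc/λ₁ = 7.9325 eV
KE₁ = E₁ - φ = 7.9325 - 3.82 = 4.1125 eV

For λ₂ = 214.3 nm:
E₂ = hc/λ₂ = 5.7855 eV
KE₂ = E₂ - φ = 5.7855 - 3.82 = 1.9655 eV

Ratio: KE₁/KE₂ = 4.1125/1.9655 = 2.0923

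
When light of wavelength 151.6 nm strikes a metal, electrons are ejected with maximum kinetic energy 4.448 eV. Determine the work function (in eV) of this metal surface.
3.73 eV

From Einstein's photoelectric equation: KE_max = hf - φ = hc/λ - φ

Rearranging for φ:
φ = hc/λ - KE_max

Calculate photon energy:
E_photon = hc/λ = 8.1784 eV

Therefore:
φ = 8.1784 - 4.448 = 3.73 eV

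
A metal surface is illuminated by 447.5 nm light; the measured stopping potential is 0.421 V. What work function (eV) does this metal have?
2.35 eV

The stopping potential gives the maximum kinetic energy: KE_max = eV_s = 0.421 eV

From Einstein's photoelectric equation: KE_max = hc/λ - φ
Rearranging: φ = hc/λ - KE_max

Calculate photon energy:
E_photon = hc/λ = (6.626×10⁻³⁴ J·s)(3×10⁸ m/s) / (447.5×10⁻⁹ m) = 2.7706 eV

Therefore:
φ = 2.7706 - 0.421 = 2.35 eV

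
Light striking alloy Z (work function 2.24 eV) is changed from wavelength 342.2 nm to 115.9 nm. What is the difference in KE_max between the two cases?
7.0744 eV

Using Einstein's equation: KE_max = hc/λ - φ

For λ₁ = 342.2 nm:
KE₁ = hc/λ₁ - φ = 3.6232 - 2.24 = 1.3832 eV

For λ₂ = 115.9 nm:
KE₂ = hc/λ₂ - φ = 10.6975 - 2.24 = 8.4575 eV

Change in KE:
ΔKE = KE₂ - KE₁ = 8.4575 - 1.3832 = 7.0744 eV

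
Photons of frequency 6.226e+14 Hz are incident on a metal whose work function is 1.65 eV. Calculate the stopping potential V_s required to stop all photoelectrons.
0.9249 V

The stopping potential V_s satisfies: eV_s = KE_max

First, find KE_max using Einstein's equation:
E_photon = hf = (6.626×10⁻³⁴ J·s)(6.226e+14 Hz) = 2.5749 eV
KE_max = E_photon - φ = 2.5749 - 1.65 = 0.9249 eV

Since eV_s = KE_max:
V_s = KE_max/e = 0.9249 V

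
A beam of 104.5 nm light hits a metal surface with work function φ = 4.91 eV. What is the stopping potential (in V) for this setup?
6.9545 V

The stopping potential V_s satisfies: eV_s = KE_max

First, find KE_max using Einstein's equation:
E_photon = hc/λ = 11.8645 eV
KE_max = E_photon - φ = 11.8645 - 4.91 = 6.9545 eV

Since eV_s = KE_max:
V_s = KE_max/e = 6.9545 V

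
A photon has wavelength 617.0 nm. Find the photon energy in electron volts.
2.0095 eV

Using E = hf = hc/λ:

E = hc/λ = (6.626×10⁻³⁴ J·s)(3×10⁸ m/s) / (617.0×10⁻⁹ m)
E = 2.0095 eV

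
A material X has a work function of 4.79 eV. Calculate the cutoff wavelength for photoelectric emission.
258.84 nm

The threshold wavelength is when the photon energy equals the work function:
hc/λ₀ = φ

Solving for λ₀:
λ₀ = hc/φ = (6.626×10⁻³⁴ J·s)(3×10⁸ m/s) / (4.79 eV × 1.602×10⁻¹⁹ J/eV)
λ₀ = 258.84 nm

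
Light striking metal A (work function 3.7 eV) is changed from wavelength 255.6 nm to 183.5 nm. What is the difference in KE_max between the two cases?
1.9059 eV

Using Einstein's equation: KE_max = hc/λ - φ

For λ₁ = 255.6 nm:
KE₁ = hc/λ₁ - φ = 4.8507 - 3.7 = 1.1507 eV

For λ₂ = 183.5 nm:
KE₂ = hc/λ₂ - φ = 6.7566 - 3.7 = 3.0566 eV

Change in KE:
ΔKE = KE₂ - KE₁ = 3.0566 - 1.1507 = 1.9059 eV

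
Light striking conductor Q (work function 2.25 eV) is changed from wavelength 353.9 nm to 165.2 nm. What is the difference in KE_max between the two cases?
4.0017 eV

Using Einstein's equation: KE_max = hc/λ - φ

For λ₁ = 353.9 nm:
KE₁ = hc/λ₁ - φ = 3.5034 - 2.25 = 1.2534 eV

For λ₂ = 165.2 nm:
KE₂ = hc/λ₂ - φ = 7.5051 - 2.25 = 5.2551 eV

Change in KE:
ΔKE = KE₂ - KE₁ = 5.2551 - 1.2534 = 4.0017 eV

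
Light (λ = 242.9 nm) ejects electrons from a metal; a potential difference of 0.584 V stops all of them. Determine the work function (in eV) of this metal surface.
4.52 eV

The stopping potential gives the maximum kinetic energy: KE_max = eV_s = 0.584 eV

From Einstein's photoelectric equation: KE_max = hc/λ - φ
Rearranging: φ = hc/λ - KE_max

Calculate photon energy:
E_photon = hc/λ = (6.626×10⁻³⁴ J·s)(3×10⁸ m/s) / (242.9×10⁻⁹ m) = 5.1043 eV

Therefore:
φ = 5.1043 - 0.584 = 4.52 eV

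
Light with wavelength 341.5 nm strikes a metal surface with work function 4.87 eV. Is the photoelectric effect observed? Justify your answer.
No

For photoemission, the photon energy must exceed the work function.

Photon energy: E = hc/λ = 3.6306 eV
Work function: φ = 4.87 eV

Since E_photon (3.6306 eV) < φ (4.87 eV), photoemission will NOT occur.
The threshold wavelength is λ₀ = hc/φ = 254.6 nm.
Since 341.5 nm > 254.6 nm, the photons lack sufficient energy.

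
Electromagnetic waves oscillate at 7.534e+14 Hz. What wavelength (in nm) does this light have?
397.92 nm

Using the wave equation: c = fλ

Solving for wavelength:
λ = c/f = (3×10⁸ m/s) / (7.534e+14 Hz)
λ = 397.92 nm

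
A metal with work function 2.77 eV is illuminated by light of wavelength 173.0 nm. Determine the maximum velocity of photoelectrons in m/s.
1.2436e+06 m/s

First, find the maximum kinetic energy:
E_photon = hc/λ = 7.1667 eV
KE_max = E_photon - φ = 7.1667 - 2.77 = 4.3967 eV

Convert to Joules: KE_max = 4.3967 × 1.602×10⁻¹⁹ J = 7.0443e-19 J

Then use KE = ½mv² to find velocity:
v = √(2·KE/m) = √(2 × 7.0443e-19 J / 9.109e-31 kg)
v = 1.2436e+06 m/s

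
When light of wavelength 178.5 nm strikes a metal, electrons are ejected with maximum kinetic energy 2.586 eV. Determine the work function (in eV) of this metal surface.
4.36 eV

From Einstein's photoelectric equation: KE_max = hf - φ = hc/λ - φ

Rearranging for φ:
φ = hc/λ - KE_max

Calculate photon energy:
E_photon = hc/λ = 6.9459 eV

Therefore:
φ = 6.9459 - 2.586 = 4.36 eV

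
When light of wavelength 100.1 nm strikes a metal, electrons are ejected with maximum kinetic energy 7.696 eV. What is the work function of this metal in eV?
4.69 eV

From Einstein's photoelectric equation: KE_max = hf - φ = hc/λ - φ

Rearranging for φ:
φ = hc/λ - KE_max

Calculate photon energy:
E_photon = hc/λ = 12.3860 eV

Therefore:
φ = 12.3860 - 7.696 = 4.69 eV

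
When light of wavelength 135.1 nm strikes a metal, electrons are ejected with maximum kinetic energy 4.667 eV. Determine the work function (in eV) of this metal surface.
4.51 eV

From Einstein's photoelectric equation: KE_max = hf - φ = hc/λ - φ

Rearranging for φ:
φ = hc/λ - KE_max

Calculate photon energy:
E_photon = hc/λ = 9.1772 eV

Therefore:
φ = 9.1772 - 4.667 = 4.51 eV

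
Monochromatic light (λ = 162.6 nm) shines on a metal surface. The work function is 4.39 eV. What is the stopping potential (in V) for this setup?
3.2351 V

The stopping potential V_s satisfies: eV_s = KE_max

First, find KE_max using Einstein's equation:
E_photon = hc/λ = 7.6251 eV
KE_max = E_photon - φ = 7.6251 - 4.39 = 3.2351 eV

Since eV_s = KE_max:
V_s = KE_max/e = 3.2351 V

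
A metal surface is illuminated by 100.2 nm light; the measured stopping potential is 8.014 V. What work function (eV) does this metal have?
4.36 eV

The stopping potential gives the maximum kinetic energy: KE_max = eV_s = 8.014 eV

From Einstein's photoelectric equation: KE_max = hc/λ - φ
Rearranging: φ = hc/λ - KE_max

Calculate photon energy:
E_photon = hc/λ = (6.626×10⁻³⁴ J·s)(3×10⁸ m/s) / (100.2×10⁻⁹ m) = 12.3737 eV

Therefore:
φ = 12.3737 - 8.014 = 4.36 eV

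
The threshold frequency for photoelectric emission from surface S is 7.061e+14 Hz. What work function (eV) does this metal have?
2.92 eV

At the threshold frequency, photon energy equals work function:
φ = hf₀

Calculating:
φ = (6.626×10⁻³⁴ J·s)(7.061e+14 Hz)
φ = 2.92 eV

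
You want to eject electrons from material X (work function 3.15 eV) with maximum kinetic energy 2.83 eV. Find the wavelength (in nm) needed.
207.33 nm

From Einstein's equation: KE_max = hc/λ - φ

Rearranging for λ:
hc/λ = KE_max + φ
λ = hc/(KE_max + φ)

Required photon energy:
E_photon = KE_max + φ = 2.83 + 3.15 = 5.98 eV

Required wavelength:
λ = hc/E_photon = (6.626×10⁻³⁴)(3×10⁸) / (5.98 × 1.602×10⁻¹⁹)
λ = 207.33 nm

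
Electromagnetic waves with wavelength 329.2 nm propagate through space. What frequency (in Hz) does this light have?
9.1067e+14 Hz

Using the wave equation: c = fλ

Solving for frequency:
f = c/λ = (3×10⁸ m/s) / (329.2×10⁻⁹ m)
f = 9.1067e+14 Hz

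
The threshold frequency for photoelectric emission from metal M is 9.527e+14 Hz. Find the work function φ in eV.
3.94 eV

At the threshold frequency, photon energy equals work function:
φ = hf₀

Calculating:
φ = (6.626×10⁻³⁴ J·s)(9.527e+14 Hz)
φ = 3.94 eV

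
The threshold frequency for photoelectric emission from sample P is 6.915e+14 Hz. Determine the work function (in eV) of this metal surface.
2.86 eV

At the threshold frequency, photon energy equals work function:
φ = hf₀

Calculating:
φ = (6.626×10⁻³⁴ J·s)(6.915e+14 Hz)
φ = 2.86 eV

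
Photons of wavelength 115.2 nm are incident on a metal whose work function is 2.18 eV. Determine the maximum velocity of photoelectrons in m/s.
1.7375e+06 m/s

First, find the maximum kinetic energy:
E_photon = hc/λ = 10.7625 eV
KE_max = E_photon - φ = 10.7625 - 2.18 = 8.5825 eV

Convert to Joules: KE_max = 8.5825 × 1.602×10⁻¹⁹ J = 1.3751e-18 J

Then use KE = ½mv² to find velocity:
v = √(2·KE/m) = √(2 × 1.3751e-18 J / 9.109e-31 kg)
v = 1.7375e+06 m/s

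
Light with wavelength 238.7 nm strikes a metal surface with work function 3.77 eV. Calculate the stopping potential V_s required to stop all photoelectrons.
1.4241 V

The stopping potential V_s satisfies: eV_s = KE_max

First, find KE_max using Einstein's equation:
E_photon = hc/λ = 5.1941 eV
KE_max = E_photon - φ = 5.1941 - 3.77 = 1.4241 eV

Since eV_s = KE_max:
V_s = KE_max/e = 1.4241 V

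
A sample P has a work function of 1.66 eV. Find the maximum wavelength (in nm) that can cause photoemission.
746.89 nm

The threshold wavelength is when the photon energy equals the work function:
hc/λ₀ = φ

Solving for λ₀:
λ₀ = hc/φ = (6.626×10⁻³⁴ J·s)(3×10⁸ m/s) / (1.66 eV × 1.602×10⁻¹⁹ J/eV)
λ₀ = 746.89 nm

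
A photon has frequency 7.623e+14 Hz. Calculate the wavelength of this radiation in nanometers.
393.27 nm

Using the wave equation: c = fλ

Solving for wavelength:
λ = c/f = (3×10⁸ m/s) / (7.623e+14 Hz)
λ = 393.27 nm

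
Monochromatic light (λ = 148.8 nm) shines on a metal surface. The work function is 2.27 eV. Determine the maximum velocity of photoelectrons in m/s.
1.4603e+06 m/s

First, find the maximum kinetic energy:
E_photon = hc/λ = 8.3323 eV
KE_max = E_photon - φ = 8.3323 - 2.27 = 6.0623 eV

Convert to Joules: KE_max = 6.0623 × 1.602×10⁻¹⁹ J = 9.7128e-19 J

Then use KE = ½mv² to find velocity:
v = √(2·KE/m) = √(2 × 9.7128e-19 J / 9.109e-31 kg)
v = 1.4603e+06 m/s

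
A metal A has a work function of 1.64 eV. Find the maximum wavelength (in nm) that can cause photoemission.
756.00 nm

The threshold wavelength is when the photon energy equals the work function:
hc/λ₀ = φ

Solving for λ₀:
λ₀ = hc/φ = (6.626×10⁻³⁴ J·s)(3×10⁸ m/s) / (1.64 eV × 1.602×10⁻¹⁹ J/eV)
λ₀ = 756.00 nm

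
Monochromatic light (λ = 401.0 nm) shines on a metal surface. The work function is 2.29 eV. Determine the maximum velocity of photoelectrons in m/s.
5.3110e+05 m/s

First, find the maximum kinetic energy:
E_photon = hc/λ = 3.0919 eV
KE_max = E_photon - φ = 3.0919 - 2.29 = 0.8019 eV

Convert to Joules: KE_max = 0.8019 × 1.602×10⁻¹⁹ J = 1.2847e-19 J

Then use KE = ½mv² to find velocity:
v = √(2·KE/m) = √(2 × 1.2847e-19 J / 9.109e-31 kg)
v = 5.3110e+05 m/s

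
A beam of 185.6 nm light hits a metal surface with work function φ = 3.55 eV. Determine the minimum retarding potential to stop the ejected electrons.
3.1302 V

The stopping potential V_s satisfies: eV_s = KE_max

First, find KE_max using Einstein's equation:
E_photon = hc/λ = 6.6802 eV
KE_max = E_photon - φ = 6.6802 - 3.55 = 3.1302 eV

Since eV_s = KE_max:
V_s = KE_max/e = 3.1302 V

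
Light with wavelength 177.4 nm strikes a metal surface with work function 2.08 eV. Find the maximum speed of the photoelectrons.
1.3141e+06 m/s

First, find the maximum kinetic energy:
E_photon = hc/λ = 6.9890 eV
KE_max = E_photon - φ = 6.9890 - 2.08 = 4.9090 eV

Convert to Joules: KE_max = 4.9090 × 1.602×10⁻¹⁹ J = 7.8650e-19 J

Then use KE = ½mv² to find velocity:
v = √(2·KE/m) = √(2 × 7.8650e-19 J / 9.109e-31 kg)
v = 1.3141e+06 m/s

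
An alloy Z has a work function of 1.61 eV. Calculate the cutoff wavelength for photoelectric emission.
770.09 nm

The threshold wavelength is when the photon energy equals the work function:
hc/λ₀ = φ

Solving for λ₀:
λ₀ = hc/φ = (6.626×10⁻³⁴ J·s)(3×10⁸ m/s) / (1.61 eV × 1.602×10⁻¹⁹ J/eV)
λ₀ = 770.09 nm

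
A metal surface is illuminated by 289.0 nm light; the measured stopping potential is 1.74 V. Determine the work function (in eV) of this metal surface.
2.55 eV

The stopping potential gives the maximum kinetic energy: KE_max = eV_s = 1.74 eV

From Einstein's photoelectric equation: KE_max = hc/λ - φ
Rearranging: φ = hc/λ - KE_max

Calculate photon energy:
E_photon = hc/λ = (6.626×10⁻³⁴ J·s)(3×10⁸ m/s) / (289.0×10⁻⁹ m) = 4.2901 eV

Therefore:
φ = 4.2901 - 1.74 = 2.55 eV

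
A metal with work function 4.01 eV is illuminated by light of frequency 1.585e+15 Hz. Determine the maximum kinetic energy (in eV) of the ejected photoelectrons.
2.5450 eV

Using Einstein's photoelectric equation: KE_max = hf - φ

First, calculate the photon energy:
E_photon = hf = (6.626×10⁻³⁴ J·s)(1.585e+15 Hz)
E_photon = 6.5550 eV

Then, the maximum kinetic energy:
KE_max = E_photon - φ = 6.5550 eV - 4.01 eV = 2.5450 eV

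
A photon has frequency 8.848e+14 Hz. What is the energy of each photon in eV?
3.6592 eV

Using E = hf:

E = hf = (6.626×10⁻³⁴ J·s)(8.848e+14 Hz)
E = 3.6592 eV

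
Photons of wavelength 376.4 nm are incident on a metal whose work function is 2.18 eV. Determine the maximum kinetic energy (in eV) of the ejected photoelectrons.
1.1139 eV

Using Einstein's photoelectric equation: KE_max = hf - φ = hc/λ - φ

First, calculate the photon energy:
E_photon = hc/λ = (6.626×10⁻³⁴ J·s)(3×10⁸ m/s) / (376.4×10⁻⁹ m)
E_photon = 3.2939 eV

Then, the maximum kinetic energy:
KE_max = E_photon - φ = 3.2939 eV - 2.18 eV = 1.1139 eV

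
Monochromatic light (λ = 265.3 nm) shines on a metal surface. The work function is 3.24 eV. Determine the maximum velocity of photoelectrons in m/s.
7.1007e+05 m/s

First, find the maximum kinetic energy:
E_photon = hc/λ = 4.6734 eV
KE_max = E_photon - φ = 4.6734 - 3.24 = 1.4334 eV

Convert to Joules: KE_max = 1.4334 × 1.602×10⁻¹⁹ J = 2.2965e-19 J

Then use KE = ½mv² to find velocity:
v = √(2·KE/m) = √(2 × 2.2965e-19 J / 9.109e-31 kg)
v = 7.1007e+05 m/s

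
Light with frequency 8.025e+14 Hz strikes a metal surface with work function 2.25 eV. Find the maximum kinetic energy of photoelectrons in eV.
1.0689 eV

Using Einstein's photoelectric equation: KE_max = hf - φ

First, calculate the photon energy:
E_photon = hf = (6.626×10⁻³⁴ J·s)(8.025e+14 Hz)
E_photon = 3.3189 eV

Then, the maximum kinetic energy:
KE_max = E_photon - φ = 3.3189 eV - 2.25 eV = 1.0689 eV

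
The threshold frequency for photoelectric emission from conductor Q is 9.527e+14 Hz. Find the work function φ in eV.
3.94 eV

At the threshold frequency, photon energy equals work function:
φ = hf₀

Calculating:
φ = (6.626×10⁻³⁴ J·s)(9.527e+14 Hz)
φ = 3.94 eV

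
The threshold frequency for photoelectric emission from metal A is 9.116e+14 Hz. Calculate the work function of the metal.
3.77 eV

At the threshold frequency, photon energy equals work function:
φ = hf₀

Calculating:
φ = (6.626×10⁻³⁴ J·s)(9.116e+14 Hz)
φ = 3.77 eV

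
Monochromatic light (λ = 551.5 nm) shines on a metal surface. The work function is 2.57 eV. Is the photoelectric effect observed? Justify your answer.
No

For photoemission, the photon energy must exceed the work function.

Photon energy: E = hc/λ = 2.2481 eV
Work function: φ = 2.57 eV

Since E_photon (2.2481 eV) < φ (2.57 eV), photoemission will NOT occur.
The threshold wavelength is λ₀ = hc/φ = 482.4 nm.
Since 551.5 nm > 482.4 nm, the photons lack sufficient energy.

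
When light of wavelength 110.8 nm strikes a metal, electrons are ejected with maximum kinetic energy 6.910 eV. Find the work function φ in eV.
4.28 eV

From Einstein's photoelectric equation: KE_max = hf - φ = hc/λ - φ

Rearranging for φ:
φ = hc/λ - KE_max

Calculate photon energy:
E_photon = hc/λ = 11.1899 eV

Therefore:
φ = 11.1899 - 6.910 = 4.28 eV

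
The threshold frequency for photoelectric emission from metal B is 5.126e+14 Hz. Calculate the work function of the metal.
2.12 eV

At the threshold frequency, photon energy equals work function:
φ = hf₀

Calculating:
φ = (6.626×10⁻³⁴ J·s)(5.126e+14 Hz)
φ = 2.12 eV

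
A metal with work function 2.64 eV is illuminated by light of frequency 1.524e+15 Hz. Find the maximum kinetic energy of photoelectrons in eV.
3.6628 eV

Using Einstein's photoelectric equation: KE_max = hf - φ

First, calculate the photon energy:
E_photon = hf = (6.626×10⁻³⁴ J·s)(1.524e+15 Hz)
E_photon = 6.3028 eV

Then, the maximum kinetic energy:
KE_max = E_photon - φ = 6.3028 eV - 2.64 eV = 3.6628 eV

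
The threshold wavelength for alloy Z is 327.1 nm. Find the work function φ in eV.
3.79 eV

At the threshold wavelength, photon energy equals work function:
φ = hc/λ₀

Calculating:
φ = (6.626×10⁻³⁴ J·s)(3×10⁸ m/s) / (327.1×10⁻⁹ m)
φ = 3.79 eV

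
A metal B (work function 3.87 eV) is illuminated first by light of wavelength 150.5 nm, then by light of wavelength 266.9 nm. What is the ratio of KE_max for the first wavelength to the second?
5.6338

Using Einstein's equation: KE_max = hc/λ - φ

For λ₁ = 150.5 nm:
E₁ = hc/λ₁ = 8.2382 eV
KE₁ = E₁ - φ = 8.2382 - 3.87 = 4.3682 eV

For λ₂ = 266.9 nm:
E₂ = hc/λ₂ = 4.6453 eV
KE₂ = E₂ - φ = 4.6453 - 3.87 = 0.7753 eV

Ratio: KE₁/KE₂ = 4.3682/0.7753 = 5.6338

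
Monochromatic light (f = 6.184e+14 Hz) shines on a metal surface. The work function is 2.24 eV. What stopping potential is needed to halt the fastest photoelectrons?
0.3175 V

The stopping potential V_s satisfies: eV_s = KE_max

First, find KE_max using Einstein's equation:
E_photon = hf = (6.626×10⁻³⁴ J·s)(6.184e+14 Hz) = 2.5575 eV
KE_max = E_photon - φ = 2.5575 - 2.24 = 0.3175 eV

Since eV_s = KE_max:
V_s = KE_max/e = 0.3175 V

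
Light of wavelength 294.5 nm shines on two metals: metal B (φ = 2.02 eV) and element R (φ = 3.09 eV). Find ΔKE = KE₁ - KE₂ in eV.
1.0700 eV

Using KE_max = hc/λ - φ for each metal:

Photon energy: E = hc/λ = 4.2100 eV

For metal B (φ₁ = 2.02 eV):
KE₁ = E - φ₁ = 4.2100 - 2.02 = 2.1900 eV

For element R (φ₂ = 3.09 eV):
KE₂ = E - φ₂ = 4.2100 - 3.09 = 1.1200 eV

Difference:
ΔKE = KE₁ - KE₂ = 2.1900 - 1.1200 = 1.0700 eV

Note: The difference equals the difference in work functions: 3.09 - 2.02 = 1.07 eV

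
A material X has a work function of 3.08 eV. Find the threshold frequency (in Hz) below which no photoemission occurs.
7.4474e+14 Hz

The threshold frequency is when the photon energy equals the work function:
hf₀ = φ

Solving for f₀:
f₀ = φ/h = (3.08 eV × 1.602×10⁻¹⁹ J/eV) / (6.626×10⁻³⁴ J·s)
f₀ = 7.4474e+14 Hz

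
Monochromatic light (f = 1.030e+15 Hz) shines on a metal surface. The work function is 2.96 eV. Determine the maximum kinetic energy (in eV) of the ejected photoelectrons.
1.2997 eV

Using Einstein's photoelectric equation: KE_max = hf - φ

First, calculate the photon energy:
E_photon = hf = (6.626×10⁻³⁴ J·s)(1.030e+15 Hz)
E_photon = 4.2597 eV

Then, the maximum kinetic energy:
KE_max = E_photon - φ = 4.2597 eV - 2.96 eV = 1.2997 eV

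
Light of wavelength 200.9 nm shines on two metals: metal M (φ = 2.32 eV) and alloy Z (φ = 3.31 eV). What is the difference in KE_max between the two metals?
0.9900 eV

Using KE_max = hc/λ - φ for each metal:

Photon energy: E = hc/λ = 6.1714 eV

For metal M (φ₁ = 2.32 eV):
KE₁ = E - φ₁ = 6.1714 - 2.32 = 3.8514 eV

For alloy Z (φ₂ = 3.31 eV):
KE₂ = E - φ₂ = 6.1714 - 3.31 = 2.8614 eV

Difference:
ΔKE = KE₁ - KE₂ = 3.8514 - 2.8614 = 0.9900 eV

Note: The difference equals the difference in work functions: 3.31 - 2.32 = 0.99 eV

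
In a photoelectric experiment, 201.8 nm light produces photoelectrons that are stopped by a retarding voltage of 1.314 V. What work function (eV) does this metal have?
4.83 eV

The stopping potential gives the maximum kinetic energy: KE_max = eV_s = 1.314 eV

From Einstein's photoelectric equation: KE_max = hc/λ - φ
Rearranging: φ = hc/λ - KE_max

Calculate photon energy:
E_photon = hc/λ = (6.626×10⁻³⁴ J·s)(3×10⁸ m/s) / (201.8×10⁻⁹ m) = 6.1439 eV

Therefore:
φ = 6.1439 - 1.314 = 4.83 eV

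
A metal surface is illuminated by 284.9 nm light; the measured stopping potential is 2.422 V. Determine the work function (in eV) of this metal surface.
1.93 eV

The stopping potential gives the maximum kinetic energy: KE_max = eV_s = 2.422 eV

From Einstein's photoelectric equation: KE_max = hc/λ - φ
Rearranging: φ = hc/λ - KE_max

Calculate photon energy:
E_photon = hc/λ = (6.626×10⁻³⁴ J·s)(3×10⁸ m/s) / (284.9×10⁻⁹ m) = 4.3518 eV

Therefore:
φ = 4.3518 - 2.422 = 1.93 eV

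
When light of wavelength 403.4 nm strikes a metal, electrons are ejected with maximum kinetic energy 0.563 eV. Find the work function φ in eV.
2.51 eV

From Einstein's photoelectric equation: KE_max = hf - φ = hc/λ - φ

Rearranging for φ:
φ = hc/λ - KE_max

Calculate photon energy:
E_photon = hc/λ = 3.0735 eV

Therefore:
φ = 3.0735 - 0.563 = 2.51 eV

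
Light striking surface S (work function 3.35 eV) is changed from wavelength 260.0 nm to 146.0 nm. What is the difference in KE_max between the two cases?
3.7234 eV

Using Einstein's equation: KE_max = hc/λ - φ

For λ₁ = 260.0 nm:
KE₁ = hc/λ₁ - φ = 4.7686 - 3.35 = 1.4186 eV

For λ₂ = 146.0 nm:
KE₂ = hc/λ₂ - φ = 8.4921 - 3.35 = 5.1421 eV

Change in KE:
ΔKE = KE₂ - KE₁ = 5.1421 - 1.4186 = 3.7234 eV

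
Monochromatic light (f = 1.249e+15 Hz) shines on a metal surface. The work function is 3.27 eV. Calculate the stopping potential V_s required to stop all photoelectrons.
1.8954 V

The stopping potential V_s satisfies: eV_s = KE_max

First, find KE_max using Einstein's equation:
E_photon = hf = (6.626×10⁻³⁴ J·s)(1.249e+15 Hz) = 5.1654 eV
KE_max = E_photon - φ = 5.1654 - 3.27 = 1.8954 eV

Since eV_s = KE_max:
V_s = KE_max/e = 1.8954 V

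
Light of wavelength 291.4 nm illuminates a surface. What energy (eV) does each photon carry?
4.2548 eV

Using E = hf = hc/λ:

E = hc/λ = (6.626×10⁻³⁴ J·s)(3×10⁸ m/s) / (291.4×10⁻⁹ m)
E = 4.2548 eV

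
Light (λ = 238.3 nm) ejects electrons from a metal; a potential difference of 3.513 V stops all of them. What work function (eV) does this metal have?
1.69 eV

The stopping potential gives the maximum kinetic energy: KE_max = eV_s = 3.513 eV

From Einstein's photoelectric equation: KE_max = hc/λ - φ
Rearranging: φ = hc/λ - KE_max

Calculate photon energy:
E_photon = hc/λ = (6.626×10⁻³⁴ J·s)(3×10⁸ m/s) / (238.3×10⁻⁹ m) = 5.2029 eV

Therefore:
φ = 5.2029 - 3.513 = 1.69 eV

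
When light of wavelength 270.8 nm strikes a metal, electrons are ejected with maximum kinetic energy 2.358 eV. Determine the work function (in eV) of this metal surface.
2.22 eV

From Einstein's photoelectric equation: KE_max = hf - φ = hc/λ - φ

Rearranging for φ:
φ = hc/λ - KE_max

Calculate photon energy:
E_photon = hc/λ = 4.5784 eV

Therefore:
φ = 4.5784 - 2.358 = 2.22 eV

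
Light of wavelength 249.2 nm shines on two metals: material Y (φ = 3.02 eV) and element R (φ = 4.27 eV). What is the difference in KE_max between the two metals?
1.2500 eV

Using KE_max = hc/λ - φ for each metal:

Photon energy: E = hc/λ = 4.9753 eV

For material Y (φ₁ = 3.02 eV):
KE₁ = E - φ₁ = 4.9753 - 3.02 = 1.9553 eV

For element R (φ₂ = 4.27 eV):
KE₂ = E - φ₂ = 4.9753 - 4.27 = 0.7053 eV

Difference:
ΔKE = KE₁ - KE₂ = 1.9553 - 0.7053 = 1.2500 eV

Note: The difference equals the difference in work functions: 4.27 - 3.02 = 1.25 eV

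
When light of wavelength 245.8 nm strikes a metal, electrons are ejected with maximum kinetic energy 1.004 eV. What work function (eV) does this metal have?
4.04 eV

From Einstein's photoelectric equation: KE_max = hf - φ = hc/λ - φ

Rearranging for φ:
φ = hc/λ - KE_max

Calculate photon energy:
E_photon = hc/λ = 5.0441 eV

Therefore:
φ = 5.0441 - 1.004 = 4.04 eV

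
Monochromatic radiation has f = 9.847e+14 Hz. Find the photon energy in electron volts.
4.0724 eV

Using E = hf:

E = hf = (6.626×10⁻³⁴ J·s)(9.847e+14 Hz)
E = 4.0724 eV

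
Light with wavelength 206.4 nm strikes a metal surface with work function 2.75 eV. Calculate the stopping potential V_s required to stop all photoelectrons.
3.2570 V

The stopping potential V_s satisfies: eV_s = KE_max

First, find KE_max using Einstein's equation:
E_photon = hc/λ = 6.0070 eV
KE_max = E_photon - φ = 6.0070 - 2.75 = 3.2570 eV

Since eV_s = KE_max:
V_s = KE_max/e = 3.2570 V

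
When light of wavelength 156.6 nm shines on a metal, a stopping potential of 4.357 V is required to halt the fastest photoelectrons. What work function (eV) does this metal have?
3.56 eV

The stopping potential gives the maximum kinetic energy: KE_max = eV_s = 4.357 eV

From Einstein's photoelectric equation: KE_max = hc/λ - φ
Rearranging: φ = hc/λ - KE_max

Calculate photon energy:
E_photon = hc/λ = (6.626×10⁻³⁴ J·s)(3×10⁸ m/s) / (156.6×10⁻⁹ m) = 7.9173 eV

Therefore:
φ = 7.9173 - 4.357 = 3.56 eV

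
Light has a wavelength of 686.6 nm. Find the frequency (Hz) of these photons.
4.3663e+14 Hz

Using the wave equation: c = fλ

Solving for frequency:
f = c/λ = (3×10⁸ m/s) / (686.6×10⁻⁹ m)
f = 4.3663e+14 Hz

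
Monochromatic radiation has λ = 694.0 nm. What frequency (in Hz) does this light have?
4.3198e+14 Hz

Using the wave equation: c = fλ

Solving for frequency:
f = c/λ = (3×10⁸ m/s) / (694.0×10⁻⁹ m)
f = 4.3198e+14 Hz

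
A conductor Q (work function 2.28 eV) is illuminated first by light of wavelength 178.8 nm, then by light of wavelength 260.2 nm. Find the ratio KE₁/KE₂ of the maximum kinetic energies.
1.8730

Using Einstein's equation: KE_max = hc/λ - φ

For λ₁ = 178.8 nm:
E₁ = hc/λ₁ = 6.9342 eV
KE₁ = E₁ - φ = 6.9342 - 2.28 = 4.6542 eV

For λ₂ = 260.2 nm:
E₂ = hc/λ₂ = 4.7650 eV
KE₂ = E₂ - φ = 4.7650 - 2.28 = 2.4850 eV

Ratio: KE₁/KE₂ = 4.6542/2.4850 = 1.8730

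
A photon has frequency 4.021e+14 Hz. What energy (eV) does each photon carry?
1.6630 eV

Using E = hf:

E = hf = (6.626×10⁻³⁴ J·s)(4.021e+14 Hz)
E = 1.6630 eV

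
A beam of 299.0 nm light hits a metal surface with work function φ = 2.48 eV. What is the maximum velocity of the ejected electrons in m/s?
7.6568e+05 m/s

First, find the maximum kinetic energy:
E_photon = hc/λ = 4.1466 eV
KE_max = E_photon - φ = 4.1466 - 2.48 = 1.6666 eV

Convert to Joules: KE_max = 1.6666 × 1.602×10⁻¹⁹ J = 2.6702e-19 J

Then use KE = ½mv² to find velocity:
v = √(2·KE/m) = √(2 × 2.6702e-19 J / 9.109e-31 kg)
v = 7.6568e+05 m/s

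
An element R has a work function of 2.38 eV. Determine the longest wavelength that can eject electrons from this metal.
520.94 nm

The threshold wavelength is when the photon energy equals the work function:
hc/λ₀ = φ

Solving for λ₀:
λ₀ = hc/φ = (6.626×10⁻³⁴ J·s)(3×10⁸ m/s) / (2.38 eV × 1.602×10⁻¹⁹ J/eV)
λ₀ = 520.94 nm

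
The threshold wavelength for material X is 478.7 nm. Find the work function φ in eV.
2.59 eV

At the threshold wavelength, photon energy equals work function:
φ = hc/λ₀

Calculating:
φ = (6.626×10⁻³⁴ J·s)(3×10⁸ m/s) / (478.7×10⁻⁹ m)
φ = 2.59 eV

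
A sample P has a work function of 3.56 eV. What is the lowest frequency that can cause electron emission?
8.6080e+14 Hz

The threshold frequency is when the photon energy equals the work function:
hf₀ = φ

Solving for f₀:
f₀ = φ/h = (3.56 eV × 1.602×10⁻¹⁹ J/eV) / (6.626×10⁻³⁴ J·s)
f₀ = 8.6080e+14 Hz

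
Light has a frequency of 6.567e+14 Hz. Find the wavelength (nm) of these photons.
456.51 nm

Using the wave equation: c = fλ

Solving for wavelength:
λ = c/f = (3×10⁸ m/s) / (6.567e+14 Hz)
λ = 456.51 nm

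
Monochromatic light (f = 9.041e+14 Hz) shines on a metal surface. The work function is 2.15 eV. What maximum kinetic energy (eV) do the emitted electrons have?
1.5891 eV

Using Einstein's photoelectric equation: KE_max = hf - φ

First, calculate the photon energy:
E_photon = hf = (6.626×10⁻³⁴ J·s)(9.041e+14 Hz)
E_photon = 3.7391 eV

Then, the maximum kinetic energy:
KE_max = E_photon - φ = 3.7391 eV - 2.15 eV = 1.5891 eV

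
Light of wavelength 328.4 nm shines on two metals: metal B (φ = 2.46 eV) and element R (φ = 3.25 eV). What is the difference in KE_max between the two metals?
0.7900 eV

Using KE_max = hc/λ - φ for each metal:

Photon energy: E = hc/λ = 3.7754 eV

For metal B (φ₁ = 2.46 eV):
KE₁ = E - φ₁ = 3.7754 - 2.46 = 1.3154 eV

For element R (φ₂ = 3.25 eV):
KE₂ = E - φ₂ = 3.7754 - 3.25 = 0.5254 eV

Difference:
ΔKE = KE₁ - KE₂ = 1.3154 - 0.5254 = 0.7900 eV

Note: The difference equals the difference in work functions: 3.25 - 2.46 = 0.79 eV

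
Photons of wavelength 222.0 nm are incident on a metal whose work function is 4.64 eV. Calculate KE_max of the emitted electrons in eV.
0.9449 eV

Using Einstein's photoelectric equation: KE_max = hf - φ = hc/λ - φ

First, calculate the photon energy:
E_photon = hc/λ = (6.626×10⁻³⁴ J·s)(3×10⁸ m/s) / (222.0×10⁻⁹ m)
E_photon = 5.5849 eV

Then, the maximum kinetic energy:
KE_max = E_photon - φ = 5.5849 eV - 4.64 eV = 0.9449 eV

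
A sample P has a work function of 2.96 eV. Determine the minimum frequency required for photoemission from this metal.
7.1572e+14 Hz

The threshold frequency is when the photon energy equals the work function:
hf₀ = φ

Solving for f₀:
f₀ = φ/h = (2.96 eV × 1.602×10⁻¹⁹ J/eV) / (6.626×10⁻³⁴ J·s)
f₀ = 7.1572e+14 Hz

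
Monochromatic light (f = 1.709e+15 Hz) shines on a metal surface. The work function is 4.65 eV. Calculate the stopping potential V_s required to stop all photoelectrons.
2.4179 V

The stopping potential V_s satisfies: eV_s = KE_max

First, find KE_max using Einstein's equation:
E_photon = hf = (6.626×10⁻³⁴ J·s)(1.709e+15 Hz) = 7.0679 eV
KE_max = E_photon - φ = 7.0679 - 4.65 = 2.4179 eV

Since eV_s = KE_max:
V_s = KE_max/e = 2.4179 V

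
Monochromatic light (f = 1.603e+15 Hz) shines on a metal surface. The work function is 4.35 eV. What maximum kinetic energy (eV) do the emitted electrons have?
2.2795 eV

Using Einstein's photoelectric equation: KE_max = hf - φ

First, calculate the photon energy:
E_photon = hf = (6.626×10⁻³⁴ J·s)(1.603e+15 Hz)
E_photon = 6.6295 eV

Then, the maximum kinetic energy:
KE_max = E_photon - φ = 6.6295 eV - 4.35 eV = 2.2795 eV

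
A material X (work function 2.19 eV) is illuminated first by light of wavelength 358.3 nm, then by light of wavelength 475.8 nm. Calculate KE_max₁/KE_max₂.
3.0551

Using Einstein's equation: KE_max = hc/λ - φ

For λ₁ = 358.3 nm:
E₁ = hc/λ₁ = 3.4603 eV
KE₁ = E₁ - φ = 3.4603 - 2.19 = 1.2703 eV

For λ₂ = 475.8 nm:
E₂ = hc/λ₂ = 2.6058 eV
KE₂ = E₂ - φ = 2.6058 - 2.19 = 0.4158 eV

Ratio: KE₁/KE₂ = 1.2703/0.4158 = 3.0551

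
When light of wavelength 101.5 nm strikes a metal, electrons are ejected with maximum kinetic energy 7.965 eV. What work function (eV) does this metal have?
4.25 eV

From Einstein's photoelectric equation: KE_max = hf - φ = hc/λ - φ

Rearranging for φ:
φ = hc/λ - KE_max

Calculate photon energy:
E_photon = hc/λ = 12.2152 eV

Therefore:
φ = 12.2152 - 7.965 = 4.25 eV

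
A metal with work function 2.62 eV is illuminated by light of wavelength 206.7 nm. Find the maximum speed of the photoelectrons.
1.0901e+06 m/s

First, find the maximum kinetic energy:
E_photon = hc/λ = 5.9983 eV
KE_max = E_photon - φ = 5.9983 - 2.62 = 3.3783 eV

Convert to Joules: KE_max = 3.3783 × 1.602×10⁻¹⁹ J = 5.4126e-19 J

Then use KE = ½mv² to find velocity:
v = √(2·KE/m) = √(2 × 5.4126e-19 J / 9.109e-31 kg)
v = 1.0901e+06 m/s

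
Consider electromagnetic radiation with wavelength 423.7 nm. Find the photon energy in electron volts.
2.9262 eV

Using E = hf = hc/λ:

E = hc/λ = (6.626×10⁻³⁴ J·s)(3×10⁸ m/s) / (423.7×10⁻⁹ m)
E = 2.9262 eV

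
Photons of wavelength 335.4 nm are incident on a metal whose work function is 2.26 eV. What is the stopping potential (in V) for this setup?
1.4366 V

The stopping potential V_s satisfies: eV_s = KE_max

First, find KE_max using Einstein's equation:
E_photon = hc/λ = 3.6966 eV
KE_max = E_photon - φ = 3.6966 - 2.26 = 1.4366 eV

Since eV_s = KE_max:
V_s = KE_max/e = 1.4366 V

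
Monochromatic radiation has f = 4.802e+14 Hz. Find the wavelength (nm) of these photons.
624.31 nm

Using the wave equation: c = fλ

Solving for wavelength:
λ = c/f = (3×10⁸ m/s) / (4.802e+14 Hz)
λ = 624.31 nm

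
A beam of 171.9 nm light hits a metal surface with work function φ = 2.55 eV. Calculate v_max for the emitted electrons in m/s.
1.2807e+06 m/s

First, find the maximum kinetic energy:
E_photon = hc/λ = 7.2126 eV
KE_max = E_photon - φ = 7.2126 - 2.55 = 4.6626 eV

Convert to Joules: KE_max = 4.6626 × 1.602×10⁻¹⁹ J = 7.4703e-19 J

Then use KE = ½mv² to find velocity:
v = √(2·KE/m) = √(2 × 7.4703e-19 J / 9.109e-31 kg)
v = 1.2807e+06 m/s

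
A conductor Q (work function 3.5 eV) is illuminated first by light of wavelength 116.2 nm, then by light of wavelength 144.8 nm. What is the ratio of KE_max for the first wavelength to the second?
1.4163

Using Einstein's equation: KE_max = hc/λ - φ

For λ₁ = 116.2 nm:
E₁ = hc/λ₁ = 10.6699 eV
KE₁ = E₁ - φ = 10.6699 - 3.5 = 7.1699 eV

For λ₂ = 144.8 nm:
E₂ = hc/λ₂ = 8.5624 eV
KE₂ = E₂ - φ = 8.5624 - 3.5 = 5.0624 eV

Ratio: KE₁/KE₂ = 7.1699/5.0624 = 1.4163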